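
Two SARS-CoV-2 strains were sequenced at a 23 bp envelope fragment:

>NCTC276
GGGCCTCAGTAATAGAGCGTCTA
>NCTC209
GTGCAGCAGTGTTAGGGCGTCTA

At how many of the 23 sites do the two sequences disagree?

6

The sequences differ at positions 2 (G/T), 5 (C/A), 6 (T/G), 11 (A/G), 12 (A/T), 16 (A/G).
That gives 6 mismatches out of 23 aligned sites, so the Hamming distance is 6.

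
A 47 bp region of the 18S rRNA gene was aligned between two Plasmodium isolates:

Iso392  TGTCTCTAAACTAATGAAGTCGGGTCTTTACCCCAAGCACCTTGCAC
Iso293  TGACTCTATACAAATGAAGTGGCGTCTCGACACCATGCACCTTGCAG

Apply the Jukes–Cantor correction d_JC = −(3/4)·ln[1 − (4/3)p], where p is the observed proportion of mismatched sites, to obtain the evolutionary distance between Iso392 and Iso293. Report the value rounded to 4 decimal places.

Mismatches occur at site 3 (T→A), site 9 (A→T), site 12 (T→A), site 21 (C→G), site 23 (G→C), site 28 (T→C), site 29 (T→G), site 32 (C→A), site 36 (A→T), site 47 (C→G).
p = 10/47 = 0.212766.
d = −0.75 · ln(1 − (4/3)·0.212766) = −0.75 · ln(0.716312) = −0.75 · (-0.333639) = 0.2502.

0.2502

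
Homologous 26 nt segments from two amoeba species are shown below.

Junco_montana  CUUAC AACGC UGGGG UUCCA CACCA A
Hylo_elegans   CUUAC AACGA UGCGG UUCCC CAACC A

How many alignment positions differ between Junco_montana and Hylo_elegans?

5

Mismatches occur at site 10 (C/A), site 13 (G/C), site 20 (A/C), site 23 (C/A), site 25 (A/C).
That gives 5 mismatches out of 26 aligned sites, so the Hamming distance is 5.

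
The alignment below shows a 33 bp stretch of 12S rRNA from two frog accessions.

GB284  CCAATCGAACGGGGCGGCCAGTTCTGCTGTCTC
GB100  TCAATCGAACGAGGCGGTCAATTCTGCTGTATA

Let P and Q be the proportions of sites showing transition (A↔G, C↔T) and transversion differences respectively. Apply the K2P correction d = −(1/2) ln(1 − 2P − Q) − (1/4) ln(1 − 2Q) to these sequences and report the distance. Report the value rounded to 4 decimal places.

0.2128

Differing sites — 1:C/T (Ti); 12:G/A (Ti); 18:C/T (Ti); 21:G/A (Ti); 31:C/A (Tv); 33:C/A (Tv).
Of the 6 differences, 4 transitions and 2 transversions over 33 sites: P = 4/33 = 0.121212, Q = 2/33 = 0.060606.
d = −0.5·ln(0.696970) − 0.25·ln(0.878788) = −0.5·(-0.361013) − 0.25·(-0.129212) = 0.2128.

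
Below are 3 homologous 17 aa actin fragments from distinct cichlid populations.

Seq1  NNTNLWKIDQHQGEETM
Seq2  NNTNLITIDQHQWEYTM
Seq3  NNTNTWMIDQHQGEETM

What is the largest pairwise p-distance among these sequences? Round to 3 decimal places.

Pairwise Hamming distances:
  Seq1 vs Seq2: 4
  Seq1 vs Seq3: 2
  Seq2 vs Seq3: 5
The largest is 5 mismatches, between Seq2 and Seq3; p = 5/17 = 0.294.

0.294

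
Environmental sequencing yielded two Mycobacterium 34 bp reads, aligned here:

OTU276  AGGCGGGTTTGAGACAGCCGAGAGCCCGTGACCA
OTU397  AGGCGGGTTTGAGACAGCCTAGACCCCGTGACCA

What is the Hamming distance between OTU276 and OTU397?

Differing sites — 20:G/T; 24:G/C.
That gives 2 mismatches out of 34 aligned sites, so the Hamming distance is 2.

2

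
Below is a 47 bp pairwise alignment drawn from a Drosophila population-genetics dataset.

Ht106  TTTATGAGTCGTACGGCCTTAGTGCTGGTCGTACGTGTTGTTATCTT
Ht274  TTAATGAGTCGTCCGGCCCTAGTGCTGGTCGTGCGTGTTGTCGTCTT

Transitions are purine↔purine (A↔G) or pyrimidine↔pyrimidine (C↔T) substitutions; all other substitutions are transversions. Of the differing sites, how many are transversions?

The sequences differ at positions 3 (T/A, transversion), 13 (A/C, transversion), 19 (T/C, transition), 33 (A/G, transition), 42 (T/C, transition), 43 (A/G, transition).
Of the 6 differences, 4 transitions and 2 transversions, so the answer is 2.

2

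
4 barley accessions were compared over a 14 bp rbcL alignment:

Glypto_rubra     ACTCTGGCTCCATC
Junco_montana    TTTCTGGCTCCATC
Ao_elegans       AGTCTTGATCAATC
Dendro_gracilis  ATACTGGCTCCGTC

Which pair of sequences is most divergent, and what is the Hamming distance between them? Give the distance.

Pairwise Hamming distances:
  Glypto_rubra vs Junco_montana: 2
  Glypto_rubra vs Ao_elegans: 4
  Glypto_rubra vs Dendro_gracilis: 3
  Junco_montana vs Ao_elegans: 5
  Junco_montana vs Dendro_gracilis: 3
  Ao_elegans vs Dendro_gracilis: 6
The largest is 6, between Ao_elegans and Dendro_gracilis.

6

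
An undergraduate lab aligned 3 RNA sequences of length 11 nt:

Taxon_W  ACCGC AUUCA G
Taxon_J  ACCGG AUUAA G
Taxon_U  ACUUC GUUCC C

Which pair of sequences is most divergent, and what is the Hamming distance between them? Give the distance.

7

Pairwise Hamming distances:
  Taxon_W vs Taxon_J: 2
  Taxon_W vs Taxon_U: 5
  Taxon_J vs Taxon_U: 7
The largest is 7, between Taxon_J and Taxon_U.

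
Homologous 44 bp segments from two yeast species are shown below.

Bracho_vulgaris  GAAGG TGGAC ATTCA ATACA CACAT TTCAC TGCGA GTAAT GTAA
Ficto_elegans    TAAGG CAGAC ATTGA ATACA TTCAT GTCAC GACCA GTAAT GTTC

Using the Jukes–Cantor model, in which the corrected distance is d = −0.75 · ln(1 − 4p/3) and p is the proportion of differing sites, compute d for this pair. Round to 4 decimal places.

0.3390

Differing sites — 1:G/T; 6:T/C; 7:G/A; 14:C/G; 21:C/T; 22:A/T; 26:T/G; 31:T/G; 32:G/A; 34:G/C; 43:A/T; 44:A/C.
p = 12/44 = 0.272727.
d = −0.75 · ln(1 − (4/3)·0.272727) = −0.75 · ln(0.636364) = −0.75 · (-0.451985) = 0.3390.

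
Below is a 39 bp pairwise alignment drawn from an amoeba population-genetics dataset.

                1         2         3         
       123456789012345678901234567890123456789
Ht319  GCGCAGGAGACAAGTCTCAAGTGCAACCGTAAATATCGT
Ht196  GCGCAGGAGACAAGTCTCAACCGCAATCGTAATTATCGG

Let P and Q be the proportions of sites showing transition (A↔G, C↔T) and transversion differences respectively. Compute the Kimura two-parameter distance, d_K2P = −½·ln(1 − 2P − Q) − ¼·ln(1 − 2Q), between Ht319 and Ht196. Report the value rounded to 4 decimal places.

Differing sites — 21:G/C (Tv); 22:T/C (Ti); 27:C/T (Ti); 33:A/T (Tv); 39:T/G (Tv).
Of the 5 differences, 2 transitions and 3 transversions over 39 sites: P = 2/39 = 0.051282, Q = 3/39 = 0.076923.
d = −0.5·ln(0.820513) − 0.25·ln(0.846154) = −0.5·(-0.197826) − 0.25·(-0.167054) = 0.1407.

0.1407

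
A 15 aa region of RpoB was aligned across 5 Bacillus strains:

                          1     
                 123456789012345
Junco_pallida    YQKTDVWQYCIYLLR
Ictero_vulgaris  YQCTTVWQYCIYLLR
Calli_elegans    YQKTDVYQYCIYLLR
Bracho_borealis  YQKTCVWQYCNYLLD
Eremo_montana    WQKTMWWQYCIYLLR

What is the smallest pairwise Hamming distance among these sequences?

1

Pairwise Hamming distances:
  Junco_pallida vs Ictero_vulgaris: 2
  Junco_pallida vs Calli_elegans: 1
  Junco_pallida vs Bracho_borealis: 3
  Junco_pallida vs Eremo_montana: 3
  Ictero_vulgaris vs Calli_elegans: 3
  Ictero_vulgaris vs Bracho_borealis: 4
  Ictero_vulgaris vs Eremo_montana: 4
  Calli_elegans vs Bracho_borealis: 4
  Calli_elegans vs Eremo_montana: 4
  Bracho_borealis vs Eremo_montana: 5
The smallest is 1, between Junco_pallida and Calli_elegans.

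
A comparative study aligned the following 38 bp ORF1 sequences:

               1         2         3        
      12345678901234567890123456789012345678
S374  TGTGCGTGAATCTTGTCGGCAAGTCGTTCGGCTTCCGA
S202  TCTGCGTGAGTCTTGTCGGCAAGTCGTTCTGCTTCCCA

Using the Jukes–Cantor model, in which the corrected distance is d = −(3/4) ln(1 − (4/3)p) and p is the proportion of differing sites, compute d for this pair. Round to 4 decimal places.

0.1134

Mismatches occur at site 2 (G/C), site 10 (A/G), site 30 (G/T), site 37 (G/C).
p = 4/38 = 0.105263.
d = −0.75 · ln(1 − (4/3)·0.105263) = −0.75 · ln(0.859649) = −0.75 · (-0.151231) = 0.1134.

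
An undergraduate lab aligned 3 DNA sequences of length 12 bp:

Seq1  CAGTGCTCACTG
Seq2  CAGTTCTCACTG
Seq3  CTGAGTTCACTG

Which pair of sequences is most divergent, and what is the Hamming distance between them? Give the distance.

Pairwise Hamming distances:
  Seq1 vs Seq2: 1
  Seq1 vs Seq3: 3
  Seq2 vs Seq3: 4
The largest is 4, between Seq2 and Seq3.

4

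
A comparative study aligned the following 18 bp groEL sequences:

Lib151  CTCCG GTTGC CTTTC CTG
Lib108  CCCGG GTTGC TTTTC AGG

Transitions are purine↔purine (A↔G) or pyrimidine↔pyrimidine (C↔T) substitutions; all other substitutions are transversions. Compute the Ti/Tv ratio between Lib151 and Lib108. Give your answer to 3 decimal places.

0.667

Mismatches occur at site 2 (T↔C, transition), site 4 (C↔G, transversion), site 11 (C↔T, transition), site 16 (C↔A, transversion), site 17 (T↔G, transversion).
Of the 5 differences, 2 transitions and 3 transversions, so Ti/Tv = 2/3 = 0.667.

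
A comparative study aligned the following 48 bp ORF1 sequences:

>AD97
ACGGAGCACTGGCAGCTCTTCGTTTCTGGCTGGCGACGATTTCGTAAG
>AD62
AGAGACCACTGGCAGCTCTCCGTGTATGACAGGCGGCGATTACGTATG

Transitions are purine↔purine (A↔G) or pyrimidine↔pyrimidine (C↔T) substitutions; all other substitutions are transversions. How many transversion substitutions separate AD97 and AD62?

7

Mismatches occur at site 2 (C/G, transversion), site 3 (G/A, transition), site 6 (G/C, transversion), site 20 (T/C, transition), site 24 (T/G, transversion), site 26 (C/A, transversion), site 29 (G/A, transition), site 31 (T/A, transversion), site 36 (A/G, transition), site 42 (T/A, transversion), site 47 (A/T, transversion).
Of the 11 differences, 4 transitions and 7 transversions, so the answer is 7.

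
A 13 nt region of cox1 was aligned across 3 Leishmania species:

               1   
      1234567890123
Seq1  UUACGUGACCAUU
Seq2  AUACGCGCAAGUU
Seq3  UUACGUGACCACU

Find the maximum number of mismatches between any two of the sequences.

Pairwise Hamming distances:
  Seq1 vs Seq2: 6
  Seq1 vs Seq3: 1
  Seq2 vs Seq3: 7
The largest is 7, between Seq2 and Seq3.

7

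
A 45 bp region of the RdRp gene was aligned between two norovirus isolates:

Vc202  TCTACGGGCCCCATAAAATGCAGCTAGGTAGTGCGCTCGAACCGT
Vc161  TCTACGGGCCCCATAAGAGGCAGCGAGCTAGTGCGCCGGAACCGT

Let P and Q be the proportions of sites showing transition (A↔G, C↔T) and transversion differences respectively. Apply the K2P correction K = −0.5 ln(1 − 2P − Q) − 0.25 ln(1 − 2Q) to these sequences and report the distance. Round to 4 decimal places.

Mismatches occur at site 17 (A/G, transition), site 19 (T/G, transversion), site 25 (T/G, transversion), site 28 (G/C, transversion), site 37 (T/C, transition), site 38 (C/G, transversion).
Of the 6 differences, 2 transitions and 4 transversions over 45 sites: P = 2/45 = 0.044444, Q = 4/45 = 0.088889.
d = −0.5·ln(0.822223) − 0.25·ln(0.822222) = −0.5·(-0.195744) − 0.25·(-0.195745) = 0.1468.

0.1468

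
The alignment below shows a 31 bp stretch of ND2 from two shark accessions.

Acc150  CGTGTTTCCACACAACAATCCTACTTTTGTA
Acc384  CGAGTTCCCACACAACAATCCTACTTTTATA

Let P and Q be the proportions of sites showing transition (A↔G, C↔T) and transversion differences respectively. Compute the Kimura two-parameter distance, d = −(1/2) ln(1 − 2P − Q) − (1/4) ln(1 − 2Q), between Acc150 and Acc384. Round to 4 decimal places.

0.1046

Differing sites — 3:T/A (Tv); 7:T/C (Ti); 29:G/A (Ti).
Of the 3 differences, 2 transitions and 1 transversion over 31 sites: P = 2/31 = 0.064516, Q = 1/31 = 0.032258.
d = −0.5·ln(0.838710) − 0.25·ln(0.935484) = −0.5·(-0.175890) − 0.25·(-0.066691) = 0.1046.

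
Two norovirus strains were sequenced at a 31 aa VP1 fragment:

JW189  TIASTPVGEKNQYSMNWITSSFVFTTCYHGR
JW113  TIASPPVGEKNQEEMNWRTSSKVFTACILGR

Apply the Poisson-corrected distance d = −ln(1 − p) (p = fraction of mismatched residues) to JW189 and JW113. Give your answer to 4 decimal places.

The sequences differ at positions 5 (T/P), 13 (Y/E), 14 (S/E), 18 (I/R), 22 (F/K), 26 (T/A), 28 (Y/I), 29 (H/L).
p = 8/31 = 0.258065.
d = −ln(1 − 0.258065) = −ln(0.741935) = 0.2985.

0.2985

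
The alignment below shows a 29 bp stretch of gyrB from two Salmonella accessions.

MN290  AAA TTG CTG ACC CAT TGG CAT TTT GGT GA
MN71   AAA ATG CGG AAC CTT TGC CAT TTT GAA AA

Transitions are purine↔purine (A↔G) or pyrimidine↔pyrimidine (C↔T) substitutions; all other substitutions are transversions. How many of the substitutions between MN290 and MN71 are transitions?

Differing sites — 4:T/A (Tv); 8:T/G (Tv); 11:C/A (Tv); 14:A/T (Tv); 18:G/C (Tv); 26:G/A (Ti); 27:T/A (Tv); 28:G/A (Ti).
Of the 8 differences, 2 transitions and 6 transversions, so the answer is 2.

2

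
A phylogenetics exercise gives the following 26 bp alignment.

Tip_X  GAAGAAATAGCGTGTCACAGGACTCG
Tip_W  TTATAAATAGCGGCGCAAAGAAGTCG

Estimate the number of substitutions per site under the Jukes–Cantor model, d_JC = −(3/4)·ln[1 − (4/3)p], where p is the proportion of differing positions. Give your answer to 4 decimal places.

The sequences differ at positions 1 (G/T), 2 (A/T), 4 (G/T), 13 (T/G), 14 (G/C), 15 (T/G), 18 (C/A), 21 (G/A), 23 (C/G).
p = 9/26 = 0.346154.
d = −0.75 · ln(1 − (4/3)·0.346154) = −0.75 · ln(0.538461) = −0.75 · (-0.619040) = 0.4643.

0.4643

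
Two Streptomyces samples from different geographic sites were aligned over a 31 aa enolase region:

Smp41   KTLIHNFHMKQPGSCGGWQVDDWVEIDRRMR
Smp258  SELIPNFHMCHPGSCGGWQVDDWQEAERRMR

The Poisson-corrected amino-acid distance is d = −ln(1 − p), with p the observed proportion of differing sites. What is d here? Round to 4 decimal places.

0.2985

The sequences differ at positions 1 (K/S), 2 (T/E), 5 (H/P), 10 (K/C), 11 (Q/H), 24 (V/Q), 26 (I/A), 27 (D/E).
p = 8/31 = 0.258065.
d = −ln(1 − 0.258065) = −ln(0.741935) = 0.2985.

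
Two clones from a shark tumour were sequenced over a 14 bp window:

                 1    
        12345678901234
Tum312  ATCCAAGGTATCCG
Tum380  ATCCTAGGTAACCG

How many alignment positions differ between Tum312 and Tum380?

The sequences differ at positions 5 (A/T), 11 (T/A).
That gives 2 mismatches out of 14 aligned sites, so the Hamming distance is 2.

2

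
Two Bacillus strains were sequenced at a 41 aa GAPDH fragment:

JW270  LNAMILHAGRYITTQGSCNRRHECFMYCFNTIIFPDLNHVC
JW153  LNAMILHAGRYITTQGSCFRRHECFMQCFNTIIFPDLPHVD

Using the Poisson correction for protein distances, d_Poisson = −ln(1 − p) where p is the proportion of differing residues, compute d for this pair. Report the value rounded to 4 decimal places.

Mismatches occur at site 19 (N↔F), site 27 (Y↔Q), site 38 (N↔P), site 41 (C↔D).
p = 4/41 = 0.097561.
d = −ln(1 − 0.097561) = −ln(0.902439) = 0.1027.

0.1027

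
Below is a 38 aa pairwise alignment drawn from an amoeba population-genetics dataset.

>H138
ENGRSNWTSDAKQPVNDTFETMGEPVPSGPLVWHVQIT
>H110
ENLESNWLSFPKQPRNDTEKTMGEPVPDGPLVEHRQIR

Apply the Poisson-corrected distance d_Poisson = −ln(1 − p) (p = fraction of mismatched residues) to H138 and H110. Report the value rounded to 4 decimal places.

Mismatches occur at site 3 (G/L), site 4 (R/E), site 8 (T/L), site 10 (D/F), site 11 (A/P), site 15 (V/R), site 19 (F/E), site 20 (E/K), site 28 (S/D), site 33 (W/E), site 35 (V/R), site 38 (T/R).
p = 12/38 = 0.315789.
d = −ln(1 − 0.315789) = −ln(0.684211) = 0.3795.

0.3795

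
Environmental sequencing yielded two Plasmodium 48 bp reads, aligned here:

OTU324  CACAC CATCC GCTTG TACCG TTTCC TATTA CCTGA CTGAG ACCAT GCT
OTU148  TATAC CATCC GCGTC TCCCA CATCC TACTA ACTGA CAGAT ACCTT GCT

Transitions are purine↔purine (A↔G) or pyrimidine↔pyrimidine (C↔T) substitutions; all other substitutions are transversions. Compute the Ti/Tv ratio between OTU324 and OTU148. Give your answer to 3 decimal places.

Mismatches occur at site 1 (C→T, transition), site 3 (C→T, transition), site 13 (T→G, transversion), site 15 (G→C, transversion), site 17 (A→C, transversion), site 20 (G→A, transition), site 21 (T→C, transition), site 22 (T→A, transversion), site 28 (T→C, transition), site 31 (C→A, transversion), site 37 (T→A, transversion), site 40 (G→T, transversion), site 44 (A→T, transversion).
Of the 13 differences, 5 transitions and 8 transversions, so Ti/Tv = 5/8 = 0.625.

0.625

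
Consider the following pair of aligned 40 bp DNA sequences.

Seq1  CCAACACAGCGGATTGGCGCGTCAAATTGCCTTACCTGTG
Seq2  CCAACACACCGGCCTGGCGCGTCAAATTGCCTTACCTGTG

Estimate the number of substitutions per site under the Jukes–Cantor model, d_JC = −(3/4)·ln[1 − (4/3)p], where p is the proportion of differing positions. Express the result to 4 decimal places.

Differing sites — 9:G/C; 13:A/C; 14:T/C.
p = 3/40 = 0.075000.
d = −0.75 · ln(1 − (4/3)·0.075000) = −0.75 · ln(0.900000) = −0.75 · (-0.105361) = 0.0790.

0.0790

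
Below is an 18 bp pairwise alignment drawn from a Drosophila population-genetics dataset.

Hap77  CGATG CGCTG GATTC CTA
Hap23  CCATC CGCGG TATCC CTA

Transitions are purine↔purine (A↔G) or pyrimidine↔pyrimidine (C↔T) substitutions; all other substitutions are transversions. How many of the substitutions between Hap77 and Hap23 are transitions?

1

Differing sites — 2:G/C (Tv); 5:G/C (Tv); 9:T/G (Tv); 11:G/T (Tv); 14:T/C (Ti).
Of the 5 differences, 1 transition and 4 transversions, so the answer is 1.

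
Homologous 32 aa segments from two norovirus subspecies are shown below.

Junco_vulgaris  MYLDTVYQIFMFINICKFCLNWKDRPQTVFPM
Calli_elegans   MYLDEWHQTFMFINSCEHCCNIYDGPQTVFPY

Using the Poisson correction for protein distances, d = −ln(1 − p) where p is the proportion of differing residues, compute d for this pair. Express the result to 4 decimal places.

0.4700

Differing sites — 5:T/E; 6:V/W; 7:Y/H; 9:I/T; 15:I/S; 17:K/E; 18:F/H; 20:L/C; 22:W/I; 23:K/Y; 25:R/G; 32:M/Y.
p = 12/32 = 0.375000.
d = −ln(1 − 0.375000) = −ln(0.625000) = 0.4700.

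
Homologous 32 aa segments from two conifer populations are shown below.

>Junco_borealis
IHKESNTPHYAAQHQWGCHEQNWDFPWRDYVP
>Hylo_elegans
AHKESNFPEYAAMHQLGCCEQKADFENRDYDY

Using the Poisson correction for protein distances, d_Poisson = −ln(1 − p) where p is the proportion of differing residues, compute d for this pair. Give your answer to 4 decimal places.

0.4700

Mismatches occur at site 1 (I→A), site 7 (T→F), site 9 (H→E), site 13 (Q→M), site 16 (W→L), site 19 (H→C), site 22 (N→K), site 23 (W→A), site 26 (P→E), site 27 (W→N), site 31 (V→D), site 32 (P→Y).
p = 12/32 = 0.375000.
d = −ln(1 − 0.375000) = −ln(0.625000) = 0.4700.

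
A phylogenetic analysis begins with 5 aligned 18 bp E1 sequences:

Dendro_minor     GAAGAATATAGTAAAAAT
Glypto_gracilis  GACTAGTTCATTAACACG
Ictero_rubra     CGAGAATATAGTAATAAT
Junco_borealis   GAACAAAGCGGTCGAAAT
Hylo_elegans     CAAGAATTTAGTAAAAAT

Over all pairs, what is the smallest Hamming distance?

2

Pairwise Hamming distances:
  Dendro_minor vs Glypto_gracilis: 9
  Dendro_minor vs Ictero_rubra: 3
  Dendro_minor vs Junco_borealis: 7
  Dendro_minor vs Hylo_elegans: 2
  Glypto_gracilis vs Ictero_rubra: 11
  Glypto_gracilis vs Junco_borealis: 12
  Glypto_gracilis vs Hylo_elegans: 9
  Ictero_rubra vs Junco_borealis: 10
  Ictero_rubra vs Hylo_elegans: 3
  Junco_borealis vs Hylo_elegans: 8
The smallest is 2, between Dendro_minor and Hylo_elegans.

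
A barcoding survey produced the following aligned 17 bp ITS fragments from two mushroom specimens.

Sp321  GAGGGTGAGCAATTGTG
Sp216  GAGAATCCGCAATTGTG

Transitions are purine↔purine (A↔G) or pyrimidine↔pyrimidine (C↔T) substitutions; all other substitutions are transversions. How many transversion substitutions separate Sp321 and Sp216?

2

Mismatches occur at site 4 (G/A, transition), site 5 (G/A, transition), site 7 (G/C, transversion), site 8 (A/C, transversion).
Of the 4 differences, 2 transitions and 2 transversions, so the answer is 2.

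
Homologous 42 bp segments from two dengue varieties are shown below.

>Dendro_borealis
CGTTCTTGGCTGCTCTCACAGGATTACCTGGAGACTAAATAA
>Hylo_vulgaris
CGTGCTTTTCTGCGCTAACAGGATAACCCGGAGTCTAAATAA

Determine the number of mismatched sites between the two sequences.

8

Mismatches occur at site 4 (T→G), site 8 (G→T), site 9 (G→T), site 14 (T→G), site 17 (C→A), site 25 (T→A), site 29 (T→C), site 34 (A→T).
That gives 8 mismatches out of 42 aligned sites, so the Hamming distance is 8.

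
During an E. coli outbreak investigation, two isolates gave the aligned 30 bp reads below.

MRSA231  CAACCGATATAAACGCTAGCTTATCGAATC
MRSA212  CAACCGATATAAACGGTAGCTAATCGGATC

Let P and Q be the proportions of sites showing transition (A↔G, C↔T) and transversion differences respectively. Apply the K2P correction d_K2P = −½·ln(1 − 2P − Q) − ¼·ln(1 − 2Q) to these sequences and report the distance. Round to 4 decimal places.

0.1073

Differing sites — 16:C/G (Tv); 22:T/A (Tv); 27:A/G (Ti).
Of the 3 differences, 1 transition and 2 transversions over 30 sites: P = 1/30 = 0.033333, Q = 2/30 = 0.066667.
d = −0.5·ln(0.866667) − 0.25·ln(0.866666) = −0.5·(-0.143100) − 0.25·(-0.143102) = 0.1073.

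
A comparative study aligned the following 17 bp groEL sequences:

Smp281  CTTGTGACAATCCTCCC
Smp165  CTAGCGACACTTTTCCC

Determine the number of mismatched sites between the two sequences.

Differing sites — 3:T/A; 5:T/C; 10:A/C; 12:C/T; 13:C/T.
That gives 5 mismatches out of 17 aligned sites, so the Hamming distance is 5.

5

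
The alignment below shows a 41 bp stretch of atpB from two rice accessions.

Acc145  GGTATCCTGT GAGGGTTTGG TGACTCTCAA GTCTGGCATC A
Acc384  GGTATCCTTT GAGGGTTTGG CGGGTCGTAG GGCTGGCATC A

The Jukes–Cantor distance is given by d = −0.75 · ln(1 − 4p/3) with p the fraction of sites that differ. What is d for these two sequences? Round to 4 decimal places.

0.2260

Mismatches occur at site 9 (G↔T), site 21 (T↔C), site 23 (A↔G), site 24 (C↔G), site 27 (T↔G), site 28 (C↔T), site 30 (A↔G), site 32 (T↔G).
p = 8/41 = 0.195122.
d = −0.75 · ln(1 − (4/3)·0.195122) = −0.75 · ln(0.739837) = −0.75 · (-0.301325) = 0.2260.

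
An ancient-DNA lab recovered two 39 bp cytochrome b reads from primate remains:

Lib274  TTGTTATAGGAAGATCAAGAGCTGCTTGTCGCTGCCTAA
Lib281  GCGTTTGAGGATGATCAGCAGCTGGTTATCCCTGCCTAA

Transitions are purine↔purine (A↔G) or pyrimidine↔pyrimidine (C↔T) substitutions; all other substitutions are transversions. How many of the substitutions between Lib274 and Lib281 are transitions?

The sequences differ at positions 1 (T/G, transversion), 2 (T/C, transition), 6 (A/T, transversion), 7 (T/G, transversion), 12 (A/T, transversion), 18 (A/G, transition), 19 (G/C, transversion), 25 (C/G, transversion), 28 (G/A, transition), 31 (G/C, transversion).
Of the 10 differences, 3 transitions and 7 transversions, so the answer is 3.

3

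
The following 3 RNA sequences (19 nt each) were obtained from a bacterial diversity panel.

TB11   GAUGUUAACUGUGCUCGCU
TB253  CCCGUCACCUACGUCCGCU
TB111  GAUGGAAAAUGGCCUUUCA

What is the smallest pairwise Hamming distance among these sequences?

Pairwise Hamming distances:
  TB11 vs TB253: 9
  TB11 vs TB111: 8
  TB253 vs TB111: 15
The smallest is 8, between TB11 and TB111.

8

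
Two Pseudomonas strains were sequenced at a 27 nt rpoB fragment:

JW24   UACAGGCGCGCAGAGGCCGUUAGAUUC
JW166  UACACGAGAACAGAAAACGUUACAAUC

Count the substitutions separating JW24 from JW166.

The sequences differ at positions 5 (G/C), 7 (C/A), 9 (C/A), 10 (G/A), 15 (G/A), 16 (G/A), 17 (C/A), 23 (G/C), 25 (U/A).
That gives 9 mismatches out of 27 aligned sites, so the Hamming distance is 9.

9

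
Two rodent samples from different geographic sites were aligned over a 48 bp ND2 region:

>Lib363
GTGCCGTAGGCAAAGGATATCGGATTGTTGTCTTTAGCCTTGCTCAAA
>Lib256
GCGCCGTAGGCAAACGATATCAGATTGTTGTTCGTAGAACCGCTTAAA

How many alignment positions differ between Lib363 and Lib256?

11

The sequences differ at positions 2 (T/C), 15 (G/C), 22 (G/A), 32 (C/T), 33 (T/C), 34 (T/G), 38 (C/A), 39 (C/A), 40 (T/C), 41 (T/C), 45 (C/T).
That gives 11 mismatches out of 48 aligned sites, so the Hamming distance is 11.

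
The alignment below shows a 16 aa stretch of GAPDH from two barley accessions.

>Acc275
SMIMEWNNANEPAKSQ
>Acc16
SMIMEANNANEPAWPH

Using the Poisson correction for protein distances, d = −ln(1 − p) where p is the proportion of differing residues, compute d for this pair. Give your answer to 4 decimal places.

The sequences differ at positions 6 (W/A), 14 (K/W), 15 (S/P), 16 (Q/H).
p = 4/16 = 0.250000.
d = −ln(1 − 0.250000) = −ln(0.750000) = 0.2877.

0.2877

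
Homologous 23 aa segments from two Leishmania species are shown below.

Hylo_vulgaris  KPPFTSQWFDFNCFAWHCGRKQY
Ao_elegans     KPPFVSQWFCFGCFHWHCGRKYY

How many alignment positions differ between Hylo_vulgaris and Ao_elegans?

5

The sequences differ at positions 5 (T/V), 10 (D/C), 12 (N/G), 15 (A/H), 22 (Q/Y).
That gives 5 mismatches out of 23 aligned sites, so the Hamming distance is 5.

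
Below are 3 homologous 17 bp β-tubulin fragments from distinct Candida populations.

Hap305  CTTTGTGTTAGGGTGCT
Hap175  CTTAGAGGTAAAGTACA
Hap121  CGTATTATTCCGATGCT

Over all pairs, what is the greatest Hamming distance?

Pairwise Hamming distances:
  Hap305 vs Hap175: 7
  Hap305 vs Hap121: 7
  Hap175 vs Hap121: 11
The largest is 11, between Hap175 and Hap121.

11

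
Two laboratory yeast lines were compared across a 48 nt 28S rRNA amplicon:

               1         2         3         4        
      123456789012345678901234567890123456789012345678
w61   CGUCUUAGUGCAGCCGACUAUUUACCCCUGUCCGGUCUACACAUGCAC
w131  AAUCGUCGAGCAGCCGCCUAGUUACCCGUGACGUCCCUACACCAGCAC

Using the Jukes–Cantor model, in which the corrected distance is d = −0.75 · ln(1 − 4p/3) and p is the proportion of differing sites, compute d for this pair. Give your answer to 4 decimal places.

The sequences differ at positions 1 (C/A), 2 (G/A), 5 (U/G), 7 (A/C), 9 (U/A), 17 (A/C), 21 (U/G), 28 (C/G), 31 (U/A), 33 (C/G), 34 (G/U), 35 (G/C), 36 (U/C), 43 (A/C), 44 (U/A).
p = 15/48 = 0.312500.
d = −0.75 · ln(1 − (4/3)·0.312500) = −0.75 · ln(0.583333) = −0.75 · (-0.538997) = 0.4042.

0.4042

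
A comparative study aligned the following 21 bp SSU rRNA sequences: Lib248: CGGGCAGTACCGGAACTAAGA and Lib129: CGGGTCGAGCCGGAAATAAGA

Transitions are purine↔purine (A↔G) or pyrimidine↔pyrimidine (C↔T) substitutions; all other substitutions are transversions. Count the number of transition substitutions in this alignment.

2

Mismatches occur at site 5 (C/T, transition), site 6 (A/C, transversion), site 8 (T/A, transversion), site 9 (A/G, transition), site 16 (C/A, transversion).
Of the 5 differences, 2 transitions and 3 transversions, so the answer is 2.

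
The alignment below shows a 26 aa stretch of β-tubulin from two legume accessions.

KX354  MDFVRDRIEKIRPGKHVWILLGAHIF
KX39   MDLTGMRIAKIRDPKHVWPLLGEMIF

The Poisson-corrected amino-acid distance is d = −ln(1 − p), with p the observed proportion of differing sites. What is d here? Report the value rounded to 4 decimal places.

The sequences differ at positions 3 (F/L), 4 (V/T), 5 (R/G), 6 (D/M), 9 (E/A), 13 (P/D), 14 (G/P), 19 (I/P), 23 (A/E), 24 (H/M).
p = 10/26 = 0.384615.
d = −ln(1 − 0.384615) = −ln(0.615385) = 0.4855.

0.4855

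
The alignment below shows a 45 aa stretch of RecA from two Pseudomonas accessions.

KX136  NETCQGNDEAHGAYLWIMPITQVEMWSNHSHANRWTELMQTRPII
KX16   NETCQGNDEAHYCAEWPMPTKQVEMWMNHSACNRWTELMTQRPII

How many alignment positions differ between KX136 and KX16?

The sequences differ at positions 12 (G/Y), 13 (A/C), 14 (Y/A), 15 (L/E), 17 (I/P), 20 (I/T), 21 (T/K), 27 (S/M), 31 (H/A), 32 (A/C), 40 (Q/T), 41 (T/Q).
That gives 12 mismatches out of 45 aligned sites, so the Hamming distance is 12.

12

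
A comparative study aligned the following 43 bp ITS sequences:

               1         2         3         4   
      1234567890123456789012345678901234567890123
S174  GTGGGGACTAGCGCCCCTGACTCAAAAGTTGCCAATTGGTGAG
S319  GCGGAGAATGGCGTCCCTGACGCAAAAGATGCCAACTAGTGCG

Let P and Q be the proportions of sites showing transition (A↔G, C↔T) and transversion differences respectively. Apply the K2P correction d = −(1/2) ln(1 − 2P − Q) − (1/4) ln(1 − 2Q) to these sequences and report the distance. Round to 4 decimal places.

0.2841

The sequences differ at positions 2 (T/C, transition), 5 (G/A, transition), 8 (C/A, transversion), 10 (A/G, transition), 14 (C/T, transition), 22 (T/G, transversion), 29 (T/A, transversion), 36 (T/C, transition), 38 (G/A, transition), 42 (A/C, transversion).
Of the 10 differences, 6 transitions and 4 transversions over 43 sites: P = 6/43 = 0.139535, Q = 4/43 = 0.093023.
d = −0.5·ln(0.627907) − 0.25·ln(0.813954) = −0.5·(-0.465363) − 0.25·(-0.205851) = 0.2841.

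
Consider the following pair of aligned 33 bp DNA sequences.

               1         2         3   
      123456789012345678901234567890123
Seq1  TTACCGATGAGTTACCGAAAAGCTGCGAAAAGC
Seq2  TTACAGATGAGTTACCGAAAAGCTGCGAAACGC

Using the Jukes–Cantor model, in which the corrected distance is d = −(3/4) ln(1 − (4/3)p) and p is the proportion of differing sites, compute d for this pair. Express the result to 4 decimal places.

Differing sites — 5:C/A; 31:A/C.
p = 2/33 = 0.060606.
d = −0.75 · ln(1 − (4/3)·0.060606) = −0.75 · ln(0.919192) = −0.75 · (-0.084260) = 0.0632.

0.0632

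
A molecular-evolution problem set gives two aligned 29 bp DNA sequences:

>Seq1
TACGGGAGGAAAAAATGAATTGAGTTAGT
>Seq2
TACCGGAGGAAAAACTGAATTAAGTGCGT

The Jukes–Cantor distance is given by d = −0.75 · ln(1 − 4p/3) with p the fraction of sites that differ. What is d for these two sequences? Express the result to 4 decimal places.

The sequences differ at positions 4 (G/C), 15 (A/C), 22 (G/A), 26 (T/G), 27 (A/C).
p = 5/29 = 0.172414.
d = −0.75 · ln(1 − (4/3)·0.172414) = −0.75 · ln(0.770115) = −0.75 · (-0.261215) = 0.1959.

0.1959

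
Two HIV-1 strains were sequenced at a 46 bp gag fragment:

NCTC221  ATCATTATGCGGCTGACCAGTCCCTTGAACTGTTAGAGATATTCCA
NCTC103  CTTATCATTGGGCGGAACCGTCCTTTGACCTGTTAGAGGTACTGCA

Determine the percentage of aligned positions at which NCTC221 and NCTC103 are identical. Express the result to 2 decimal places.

71.74%

Differing sites — 1:A/C; 3:C/T; 6:T/C; 9:G/T; 10:C/G; 14:T/G; 17:C/A; 19:A/C; 24:C/T; 29:A/C; 39:A/G; 42:T/C; 44:C/G.
33 of the 46 sites match, so the percent identity is 33/46 × 100 = 71.74%.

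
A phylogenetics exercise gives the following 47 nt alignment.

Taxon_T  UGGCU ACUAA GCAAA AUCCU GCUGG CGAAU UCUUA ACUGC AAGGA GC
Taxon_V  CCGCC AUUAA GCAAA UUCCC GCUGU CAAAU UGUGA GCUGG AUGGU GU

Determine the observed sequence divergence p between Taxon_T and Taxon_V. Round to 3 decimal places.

0.319

The sequences differ at positions 1 (U/C), 2 (G/C), 5 (U/C), 7 (C/U), 16 (A/U), 20 (U/C), 25 (G/U), 27 (G/A), 32 (C/G), 34 (U/G), 36 (A/G), 40 (C/G), 42 (A/U), 45 (A/U), 47 (C/U).
There are 15 differences over 47 sites, so p = 15/47 = 0.319.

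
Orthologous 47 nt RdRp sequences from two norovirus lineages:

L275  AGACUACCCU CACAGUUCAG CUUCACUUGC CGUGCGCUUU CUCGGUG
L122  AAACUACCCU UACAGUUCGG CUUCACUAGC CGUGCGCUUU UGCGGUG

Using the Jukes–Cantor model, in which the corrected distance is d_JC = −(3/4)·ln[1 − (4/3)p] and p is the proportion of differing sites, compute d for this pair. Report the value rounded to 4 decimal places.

0.1399

Mismatches occur at site 2 (G/A), site 11 (C/U), site 19 (A/G), site 28 (U/A), site 41 (C/U), site 42 (U/G).
p = 6/47 = 0.127660.
d = −0.75 · ln(1 − (4/3)·0.127660) = −0.75 · ln(0.829787) = −0.75 · (-0.186586) = 0.1399.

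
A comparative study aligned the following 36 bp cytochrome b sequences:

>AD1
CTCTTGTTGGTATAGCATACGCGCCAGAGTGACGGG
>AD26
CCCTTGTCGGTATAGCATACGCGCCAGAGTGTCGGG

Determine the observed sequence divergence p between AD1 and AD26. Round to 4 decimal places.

Differing sites — 2:T/C; 8:T/C; 32:A/T.
There are 3 differences over 36 sites, so p = 3/36 = 0.0833.

0.0833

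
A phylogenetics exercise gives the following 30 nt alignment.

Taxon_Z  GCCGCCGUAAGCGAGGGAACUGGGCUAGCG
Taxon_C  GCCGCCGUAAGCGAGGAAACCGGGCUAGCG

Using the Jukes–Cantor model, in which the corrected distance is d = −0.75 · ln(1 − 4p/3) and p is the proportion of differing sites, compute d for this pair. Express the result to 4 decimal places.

0.0698

Mismatches occur at site 17 (G↔A), site 21 (U↔C).
p = 2/30 = 0.066667.
d = −0.75 · ln(1 − (4/3)·0.066667) = −0.75 · ln(0.911111) = −0.75 · (-0.093091) = 0.0698.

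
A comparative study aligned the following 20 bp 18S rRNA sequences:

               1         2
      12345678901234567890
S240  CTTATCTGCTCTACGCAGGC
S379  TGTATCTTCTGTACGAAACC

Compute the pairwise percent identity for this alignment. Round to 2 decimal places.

65.00%

The sequences differ at positions 1 (C/T), 2 (T/G), 8 (G/T), 11 (C/G), 16 (C/A), 18 (G/A), 19 (G/C).
13 of the 20 sites match, so the percent identity is 13/20 × 100 = 65.00%.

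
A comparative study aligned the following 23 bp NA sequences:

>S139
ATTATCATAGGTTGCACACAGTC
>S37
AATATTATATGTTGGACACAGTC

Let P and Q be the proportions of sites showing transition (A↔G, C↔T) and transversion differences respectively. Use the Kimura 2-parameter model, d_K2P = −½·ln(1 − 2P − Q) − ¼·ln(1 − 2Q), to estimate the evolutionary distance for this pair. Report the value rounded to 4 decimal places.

The sequences differ at positions 2 (T/A, transversion), 6 (C/T, transition), 10 (G/T, transversion), 15 (C/G, transversion).
Of the 4 differences, 1 transition and 3 transversions over 23 sites: P = 1/23 = 0.043478, Q = 3/23 = 0.130435.
d = −0.5·ln(0.782609) − 0.25·ln(0.739130) = −0.5·(-0.245122) − 0.25·(-0.302281) = 0.1981.

0.1981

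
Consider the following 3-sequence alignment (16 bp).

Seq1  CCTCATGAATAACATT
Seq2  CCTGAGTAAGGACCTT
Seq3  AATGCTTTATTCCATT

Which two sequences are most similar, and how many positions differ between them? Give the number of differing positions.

6

Pairwise Hamming distances:
  Seq1 vs Seq2: 6
  Seq1 vs Seq3: 8
  Seq2 vs Seq3: 9
The smallest is 6, between Seq1 and Seq2.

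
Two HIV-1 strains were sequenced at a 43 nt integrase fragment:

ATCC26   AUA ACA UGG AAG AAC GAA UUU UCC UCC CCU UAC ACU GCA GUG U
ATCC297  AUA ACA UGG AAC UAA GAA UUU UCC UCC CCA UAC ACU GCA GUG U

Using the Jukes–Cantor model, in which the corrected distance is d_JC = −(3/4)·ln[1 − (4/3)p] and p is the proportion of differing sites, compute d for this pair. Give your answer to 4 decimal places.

The sequences differ at positions 12 (G/C), 13 (A/U), 15 (C/A), 30 (U/A).
p = 4/43 = 0.093023.
d = −0.75 · ln(1 − (4/3)·0.093023) = −0.75 · ln(0.875969) = −0.75 · (-0.132425) = 0.0993.

0.0993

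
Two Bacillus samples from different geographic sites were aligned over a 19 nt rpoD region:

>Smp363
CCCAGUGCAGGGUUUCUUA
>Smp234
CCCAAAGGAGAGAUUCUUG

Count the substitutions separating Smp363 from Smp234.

6

Differing sites — 5:G/A; 6:U/A; 8:C/G; 11:G/A; 13:U/A; 19:A/G.
That gives 6 mismatches out of 19 aligned sites, so the Hamming distance is 6.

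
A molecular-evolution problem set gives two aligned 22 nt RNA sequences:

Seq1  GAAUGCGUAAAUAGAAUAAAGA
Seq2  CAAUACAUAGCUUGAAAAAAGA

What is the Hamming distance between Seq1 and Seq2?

7

The sequences differ at positions 1 (G/C), 5 (G/A), 7 (G/A), 10 (A/G), 11 (A/C), 13 (A/U), 17 (U/A).
That gives 7 mismatches out of 22 aligned sites, so the Hamming distance is 7.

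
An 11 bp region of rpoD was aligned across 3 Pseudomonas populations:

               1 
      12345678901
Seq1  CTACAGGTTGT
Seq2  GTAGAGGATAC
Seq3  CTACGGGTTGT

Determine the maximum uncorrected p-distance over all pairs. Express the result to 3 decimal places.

0.545

Pairwise Hamming distances:
  Seq1 vs Seq2: 5
  Seq1 vs Seq3: 1
  Seq2 vs Seq3: 6
The largest is 6 mismatches, between Seq2 and Seq3; p = 6/11 = 0.545.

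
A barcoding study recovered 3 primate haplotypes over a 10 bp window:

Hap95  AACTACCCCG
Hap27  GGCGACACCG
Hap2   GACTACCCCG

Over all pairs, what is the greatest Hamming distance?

Pairwise Hamming distances:
  Hap95 vs Hap27: 4
  Hap95 vs Hap2: 1
  Hap27 vs Hap2: 3
The largest is 4, between Hap95 and Hap27.

4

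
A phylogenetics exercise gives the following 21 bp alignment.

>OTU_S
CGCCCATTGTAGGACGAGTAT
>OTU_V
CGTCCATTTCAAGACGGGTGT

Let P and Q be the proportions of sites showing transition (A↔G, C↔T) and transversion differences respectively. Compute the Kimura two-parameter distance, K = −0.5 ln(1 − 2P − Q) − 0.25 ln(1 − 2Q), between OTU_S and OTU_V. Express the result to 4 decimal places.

Differing sites — 3:C/T (Ti); 9:G/T (Tv); 10:T/C (Ti); 12:G/A (Ti); 17:A/G (Ti); 20:A/G (Ti).
Of the 6 differences, 5 transitions and 1 transversion over 21 sites: P = 5/21 = 0.238095, Q = 1/21 = 0.047619.
d = −0.5·ln(0.476191) − 0.25·ln(0.904762) = −0.5·(-0.741936) − 0.25·(-0.100083) = 0.3960.

0.3960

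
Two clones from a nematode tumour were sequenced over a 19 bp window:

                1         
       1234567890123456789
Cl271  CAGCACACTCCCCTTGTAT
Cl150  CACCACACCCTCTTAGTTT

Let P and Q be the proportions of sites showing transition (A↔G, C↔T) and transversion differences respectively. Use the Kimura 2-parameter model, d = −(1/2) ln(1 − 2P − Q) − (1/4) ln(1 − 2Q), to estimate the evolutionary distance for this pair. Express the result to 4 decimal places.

The sequences differ at positions 3 (G/C, transversion), 9 (T/C, transition), 11 (C/T, transition), 13 (C/T, transition), 15 (T/A, transversion), 18 (A/T, transversion).
Of the 6 differences, 3 transitions and 3 transversions over 19 sites: P = 3/19 = 0.157895, Q = 3/19 = 0.157895.
d = −0.5·ln(0.526315) − 0.25·ln(0.684210) = −0.5·(-0.641855) − 0.25·(-0.379490) = 0.4158.

0.4158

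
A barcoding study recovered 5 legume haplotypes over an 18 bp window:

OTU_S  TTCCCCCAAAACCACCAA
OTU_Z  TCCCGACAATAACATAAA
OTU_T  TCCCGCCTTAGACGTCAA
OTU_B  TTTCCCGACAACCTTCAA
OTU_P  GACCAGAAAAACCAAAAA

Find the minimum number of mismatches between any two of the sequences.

Pairwise Hamming distances:
  OTU_S vs OTU_Z: 7
  OTU_S vs OTU_T: 8
  OTU_S vs OTU_B: 5
  OTU_S vs OTU_P: 7
  OTU_Z vs OTU_T: 7
  OTU_Z vs OTU_B: 10
  OTU_Z vs OTU_P: 8
  OTU_T vs OTU_B: 9
  OTU_T vs OTU_P: 12
  OTU_B vs OTU_P: 10
The smallest is 5, between OTU_S and OTU_B.

5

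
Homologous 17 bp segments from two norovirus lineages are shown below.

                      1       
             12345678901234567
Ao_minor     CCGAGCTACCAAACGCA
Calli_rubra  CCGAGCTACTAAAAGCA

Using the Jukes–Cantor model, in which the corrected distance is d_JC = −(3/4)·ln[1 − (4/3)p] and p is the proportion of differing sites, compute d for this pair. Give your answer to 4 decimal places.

Differing sites — 10:C/T; 14:C/A.
p = 2/17 = 0.117647.
d = −0.75 · ln(1 − (4/3)·0.117647) = −0.75 · ln(0.843137) = −0.75 · (-0.170626) = 0.1280.

0.1280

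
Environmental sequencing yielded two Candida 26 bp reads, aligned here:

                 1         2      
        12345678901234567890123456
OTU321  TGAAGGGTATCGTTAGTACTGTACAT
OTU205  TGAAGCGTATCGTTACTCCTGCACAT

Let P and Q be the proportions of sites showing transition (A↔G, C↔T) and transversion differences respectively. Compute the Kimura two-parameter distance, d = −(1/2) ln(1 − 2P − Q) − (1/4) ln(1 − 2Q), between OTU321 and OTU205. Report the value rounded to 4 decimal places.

0.1724

The sequences differ at positions 6 (G/C, transversion), 16 (G/C, transversion), 18 (A/C, transversion), 22 (T/C, transition).
Of the 4 differences, 1 transition and 3 transversions over 26 sites: P = 1/26 = 0.038462, Q = 3/26 = 0.115385.
d = −0.5·ln(0.807691) − 0.25·ln(0.769230) = −0.5·(-0.213576) − 0.25·(-0.262365) = 0.1724.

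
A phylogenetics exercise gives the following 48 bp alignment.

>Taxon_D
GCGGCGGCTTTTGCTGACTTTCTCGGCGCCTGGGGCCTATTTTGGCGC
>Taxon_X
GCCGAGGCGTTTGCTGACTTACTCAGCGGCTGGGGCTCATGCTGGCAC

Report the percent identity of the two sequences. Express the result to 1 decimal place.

Mismatches occur at site 3 (G→C), site 5 (C→A), site 9 (T→G), site 21 (T→A), site 25 (G→A), site 29 (C→G), site 37 (C→T), site 38 (T→C), site 41 (T→G), site 42 (T→C), site 47 (G→A).
37 of the 48 sites match, so the percent identity is 37/48 × 100 = 77.1%.

77.1%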